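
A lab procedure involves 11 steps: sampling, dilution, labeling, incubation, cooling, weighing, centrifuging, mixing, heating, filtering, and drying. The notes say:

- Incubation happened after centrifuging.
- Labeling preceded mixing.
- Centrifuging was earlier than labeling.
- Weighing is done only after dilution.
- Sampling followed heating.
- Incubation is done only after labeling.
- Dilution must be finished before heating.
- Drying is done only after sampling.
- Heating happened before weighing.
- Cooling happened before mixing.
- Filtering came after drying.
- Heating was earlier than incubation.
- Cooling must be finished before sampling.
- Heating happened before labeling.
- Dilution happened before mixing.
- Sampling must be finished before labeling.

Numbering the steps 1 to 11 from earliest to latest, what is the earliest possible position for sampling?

Cooling, dilution, and heating must all come before sampling — 3 forced predecessors.
Nothing else is forced ahead of sampling, so its earliest slot is position 3 + 1 = 4.

4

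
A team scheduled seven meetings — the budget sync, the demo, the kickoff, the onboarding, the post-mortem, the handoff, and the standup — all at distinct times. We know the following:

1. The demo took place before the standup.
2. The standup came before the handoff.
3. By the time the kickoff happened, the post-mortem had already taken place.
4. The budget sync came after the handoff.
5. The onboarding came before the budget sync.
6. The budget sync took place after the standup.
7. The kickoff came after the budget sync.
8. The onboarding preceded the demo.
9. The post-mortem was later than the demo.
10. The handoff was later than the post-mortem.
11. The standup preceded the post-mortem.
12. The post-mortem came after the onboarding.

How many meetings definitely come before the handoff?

4

Directly stated before the handoff: the post-mortem and the standup.
The demo reaches the handoff via the demo → the standup → the handoff.
The onboarding reaches the handoff via the onboarding → the post-mortem → the handoff.
That's the demo, the onboarding, the post-mortem, and the standup — 4 in all.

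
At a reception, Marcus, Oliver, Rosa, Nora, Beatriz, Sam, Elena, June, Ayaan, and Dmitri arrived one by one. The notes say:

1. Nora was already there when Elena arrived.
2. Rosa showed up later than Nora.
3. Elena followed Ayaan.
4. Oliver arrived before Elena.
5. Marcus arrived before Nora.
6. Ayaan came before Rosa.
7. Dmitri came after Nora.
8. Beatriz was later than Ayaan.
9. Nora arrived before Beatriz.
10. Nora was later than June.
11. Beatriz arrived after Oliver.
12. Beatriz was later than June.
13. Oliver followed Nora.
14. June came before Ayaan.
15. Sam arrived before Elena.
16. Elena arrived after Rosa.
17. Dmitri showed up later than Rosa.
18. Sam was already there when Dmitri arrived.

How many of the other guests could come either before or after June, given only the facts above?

2

Forced after June: Ayaan, Beatriz, Dmitri, Elena, Nora, Oliver, and Rosa.
That leaves Marcus and Sam with no forced order relative to June — 2.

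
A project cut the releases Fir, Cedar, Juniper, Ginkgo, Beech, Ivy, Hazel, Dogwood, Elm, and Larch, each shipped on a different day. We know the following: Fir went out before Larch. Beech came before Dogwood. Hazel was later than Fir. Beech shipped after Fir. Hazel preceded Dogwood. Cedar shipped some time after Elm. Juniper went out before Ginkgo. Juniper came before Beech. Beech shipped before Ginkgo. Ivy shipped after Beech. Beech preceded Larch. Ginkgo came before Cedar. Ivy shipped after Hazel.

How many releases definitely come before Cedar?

5

Directly stated before Cedar: Elm and Ginkgo.
Beech reaches Cedar via Beech → Ginkgo → Cedar.
Fir reaches Cedar via Fir → Beech → Ginkgo → Cedar.
Juniper reaches Cedar via Juniper → Ginkgo → Cedar.
That's Beech, Elm, Fir, Ginkgo, and Juniper — 5 in all.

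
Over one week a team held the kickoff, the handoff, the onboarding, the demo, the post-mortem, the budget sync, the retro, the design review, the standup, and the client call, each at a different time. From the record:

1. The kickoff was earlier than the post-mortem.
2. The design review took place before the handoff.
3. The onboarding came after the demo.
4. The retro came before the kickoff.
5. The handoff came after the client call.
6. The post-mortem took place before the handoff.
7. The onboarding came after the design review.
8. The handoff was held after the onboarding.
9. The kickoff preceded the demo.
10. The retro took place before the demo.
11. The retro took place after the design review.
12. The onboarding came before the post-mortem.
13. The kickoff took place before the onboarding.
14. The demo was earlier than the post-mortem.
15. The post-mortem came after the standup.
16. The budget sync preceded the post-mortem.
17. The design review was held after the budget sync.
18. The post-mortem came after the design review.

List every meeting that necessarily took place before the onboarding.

the budget sync, the demo, the design review, the kickoff, the retro

Directly stated before the onboarding: the demo, the design review, and the kickoff.
The budget sync reaches the onboarding via the budget sync → the design review → the onboarding.
The retro reaches the onboarding via the retro → the kickoff → the onboarding.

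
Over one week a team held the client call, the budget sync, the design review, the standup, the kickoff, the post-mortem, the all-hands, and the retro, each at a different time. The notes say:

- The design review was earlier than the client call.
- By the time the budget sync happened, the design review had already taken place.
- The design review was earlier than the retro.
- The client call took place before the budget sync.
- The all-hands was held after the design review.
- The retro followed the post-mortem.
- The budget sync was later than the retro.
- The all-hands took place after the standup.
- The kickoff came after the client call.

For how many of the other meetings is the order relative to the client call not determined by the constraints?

4

Forced before the client call: the design review; forced after the client call: the budget sync and the kickoff.
That leaves the all-hands, the post-mortem, the retro, and the standup with no forced order relative to the client call — 4.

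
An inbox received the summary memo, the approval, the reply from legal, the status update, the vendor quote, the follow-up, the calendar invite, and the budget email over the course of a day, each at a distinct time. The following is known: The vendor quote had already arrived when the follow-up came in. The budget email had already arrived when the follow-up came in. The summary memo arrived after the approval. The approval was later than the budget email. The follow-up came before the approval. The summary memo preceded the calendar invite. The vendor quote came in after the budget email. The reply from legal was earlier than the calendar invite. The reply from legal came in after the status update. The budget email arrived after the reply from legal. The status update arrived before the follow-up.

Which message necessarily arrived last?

Every other message has a chain of constraints placing it before the calendar invite, so the calendar invite is last.

the calendar invite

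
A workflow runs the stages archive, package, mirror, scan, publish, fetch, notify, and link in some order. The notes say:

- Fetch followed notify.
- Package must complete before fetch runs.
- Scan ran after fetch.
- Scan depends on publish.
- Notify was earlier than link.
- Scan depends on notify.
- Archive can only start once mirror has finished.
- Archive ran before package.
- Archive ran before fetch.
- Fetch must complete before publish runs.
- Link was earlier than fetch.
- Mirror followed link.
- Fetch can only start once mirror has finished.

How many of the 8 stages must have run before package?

Directly stated before package: archive.
Link reaches package via link → mirror → archive → package.
Mirror reaches package via mirror → archive → package.
Notify reaches package via notify → link → mirror → archive → package.
That's archive, link, mirror, and notify — 4 in all.

4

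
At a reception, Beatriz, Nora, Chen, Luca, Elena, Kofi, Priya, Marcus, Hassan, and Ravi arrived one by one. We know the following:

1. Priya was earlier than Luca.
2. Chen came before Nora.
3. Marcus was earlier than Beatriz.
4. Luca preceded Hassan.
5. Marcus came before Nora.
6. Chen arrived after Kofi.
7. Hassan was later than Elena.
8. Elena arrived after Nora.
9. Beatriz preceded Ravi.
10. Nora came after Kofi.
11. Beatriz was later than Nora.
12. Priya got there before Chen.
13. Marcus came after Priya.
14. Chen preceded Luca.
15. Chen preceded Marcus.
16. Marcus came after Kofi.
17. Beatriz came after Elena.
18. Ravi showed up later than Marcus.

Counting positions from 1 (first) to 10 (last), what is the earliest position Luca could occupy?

Chen, Kofi, and Priya must all come before Luca — 3 forced predecessors.
Nothing else is forced ahead of Luca, so their earliest slot is position 3 + 1 = 4.

4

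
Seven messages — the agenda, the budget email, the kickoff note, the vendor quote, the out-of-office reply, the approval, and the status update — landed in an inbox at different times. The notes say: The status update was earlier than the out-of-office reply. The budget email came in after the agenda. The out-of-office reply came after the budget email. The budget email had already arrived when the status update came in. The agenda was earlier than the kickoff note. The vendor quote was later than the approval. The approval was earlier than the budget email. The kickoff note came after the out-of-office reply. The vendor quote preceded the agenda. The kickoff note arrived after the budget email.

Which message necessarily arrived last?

Every other message has a chain of constraints placing it before the kickoff note, so the kickoff note is last.

the kickoff note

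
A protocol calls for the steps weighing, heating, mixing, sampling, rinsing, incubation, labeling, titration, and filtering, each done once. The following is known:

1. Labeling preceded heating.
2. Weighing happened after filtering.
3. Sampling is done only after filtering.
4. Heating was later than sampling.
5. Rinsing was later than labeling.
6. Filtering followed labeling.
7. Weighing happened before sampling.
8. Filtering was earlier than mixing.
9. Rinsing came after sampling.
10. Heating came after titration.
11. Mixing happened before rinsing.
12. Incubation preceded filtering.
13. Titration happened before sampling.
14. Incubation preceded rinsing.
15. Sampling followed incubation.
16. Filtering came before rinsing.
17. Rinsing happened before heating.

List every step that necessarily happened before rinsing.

Directly stated before rinsing: filtering, incubation, labeling, mixing, and sampling.
Titration reaches rinsing via titration → sampling → rinsing.
Weighing reaches rinsing via weighing → sampling → rinsing.

filtering, incubation, labeling, mixing, sampling, titration, weighing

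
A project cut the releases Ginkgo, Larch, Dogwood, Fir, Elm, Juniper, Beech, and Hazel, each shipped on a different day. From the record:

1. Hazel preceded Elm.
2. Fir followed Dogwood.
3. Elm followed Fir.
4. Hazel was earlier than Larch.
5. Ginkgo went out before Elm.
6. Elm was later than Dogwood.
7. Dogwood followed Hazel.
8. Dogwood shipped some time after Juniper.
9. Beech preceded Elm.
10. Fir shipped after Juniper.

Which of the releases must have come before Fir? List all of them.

Directly stated before Fir: Dogwood and Juniper.
Hazel reaches Fir via Hazel → Dogwood → Fir.
No chain forces Larch (or any of the others) ahead of Fir.

Dogwood, Hazel, Juniper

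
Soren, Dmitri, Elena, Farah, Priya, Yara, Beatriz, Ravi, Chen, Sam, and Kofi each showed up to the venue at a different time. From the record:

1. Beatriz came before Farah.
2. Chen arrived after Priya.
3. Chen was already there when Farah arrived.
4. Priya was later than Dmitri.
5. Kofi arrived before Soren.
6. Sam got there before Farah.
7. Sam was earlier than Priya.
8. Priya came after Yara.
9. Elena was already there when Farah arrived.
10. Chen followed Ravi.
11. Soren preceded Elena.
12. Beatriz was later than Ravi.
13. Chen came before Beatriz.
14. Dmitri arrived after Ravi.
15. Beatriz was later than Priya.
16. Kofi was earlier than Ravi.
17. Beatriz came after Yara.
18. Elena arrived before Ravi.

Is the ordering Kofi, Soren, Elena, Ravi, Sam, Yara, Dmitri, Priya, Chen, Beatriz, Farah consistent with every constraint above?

yes

Check each stated constraint against the proposed order — e.g. Sam is ahead of Farah; Elena is ahead of Farah. Every pair is in the required order; nothing is violated.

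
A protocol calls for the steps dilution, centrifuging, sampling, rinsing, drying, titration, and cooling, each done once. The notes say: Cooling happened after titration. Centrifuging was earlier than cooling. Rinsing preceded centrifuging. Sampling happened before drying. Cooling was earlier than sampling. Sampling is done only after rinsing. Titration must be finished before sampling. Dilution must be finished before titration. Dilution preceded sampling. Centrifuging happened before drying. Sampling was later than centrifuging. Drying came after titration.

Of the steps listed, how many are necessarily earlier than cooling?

4

Directly stated before cooling: centrifuging and titration.
Dilution reaches cooling via dilution → titration → cooling.
Rinsing reaches cooling via rinsing → centrifuging → cooling.
That's centrifuging, dilution, rinsing, and titration — 4 in all.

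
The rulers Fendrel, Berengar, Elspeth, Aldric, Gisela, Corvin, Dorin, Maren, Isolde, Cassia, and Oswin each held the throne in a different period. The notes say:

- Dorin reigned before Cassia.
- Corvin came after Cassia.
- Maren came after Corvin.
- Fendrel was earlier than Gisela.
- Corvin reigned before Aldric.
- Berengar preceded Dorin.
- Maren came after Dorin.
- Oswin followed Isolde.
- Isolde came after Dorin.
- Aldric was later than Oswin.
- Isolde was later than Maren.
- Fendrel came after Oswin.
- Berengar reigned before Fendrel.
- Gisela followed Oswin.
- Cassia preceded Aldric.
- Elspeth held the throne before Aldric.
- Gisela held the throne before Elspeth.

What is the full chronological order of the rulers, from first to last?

Berengar, Dorin, Cassia, Corvin, Maren, Isolde, Oswin, Fendrel, Gisela, Elspeth, Aldric

The constraints fix every adjacent pair, so only one ordering works:
Berengar → Dorin → Cassia → Corvin → Maren → Isolde → Oswin → Fendrel → Gisela → Elspeth → Aldric.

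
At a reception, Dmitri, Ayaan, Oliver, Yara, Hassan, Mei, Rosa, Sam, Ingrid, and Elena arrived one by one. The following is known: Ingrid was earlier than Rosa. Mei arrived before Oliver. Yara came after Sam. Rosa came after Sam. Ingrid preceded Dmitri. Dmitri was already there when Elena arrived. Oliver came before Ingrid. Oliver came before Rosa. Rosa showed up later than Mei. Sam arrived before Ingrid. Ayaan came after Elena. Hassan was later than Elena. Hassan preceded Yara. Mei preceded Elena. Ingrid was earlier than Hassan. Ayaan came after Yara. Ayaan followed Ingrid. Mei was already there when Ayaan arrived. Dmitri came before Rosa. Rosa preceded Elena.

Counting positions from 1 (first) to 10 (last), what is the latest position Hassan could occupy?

Hassan must come before Ayaan and Yara — 2 guests forced after them.
Everything else can be placed before Hassan in some valid order, so Hassan can sit as late as position 10 − 2 = 8.

8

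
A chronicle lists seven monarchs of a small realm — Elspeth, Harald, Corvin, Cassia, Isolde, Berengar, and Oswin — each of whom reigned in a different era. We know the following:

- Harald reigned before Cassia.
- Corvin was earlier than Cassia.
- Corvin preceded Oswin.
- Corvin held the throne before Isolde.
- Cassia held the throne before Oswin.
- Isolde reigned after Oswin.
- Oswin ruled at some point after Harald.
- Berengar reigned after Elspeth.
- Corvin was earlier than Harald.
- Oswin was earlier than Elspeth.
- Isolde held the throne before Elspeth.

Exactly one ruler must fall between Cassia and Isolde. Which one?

Oswin

Tracing the constraints gives Cassia → Oswin → Isolde, so Oswin sits after Cassia and before Isolde.
No other ruler is forced both after Cassia and before Isolde.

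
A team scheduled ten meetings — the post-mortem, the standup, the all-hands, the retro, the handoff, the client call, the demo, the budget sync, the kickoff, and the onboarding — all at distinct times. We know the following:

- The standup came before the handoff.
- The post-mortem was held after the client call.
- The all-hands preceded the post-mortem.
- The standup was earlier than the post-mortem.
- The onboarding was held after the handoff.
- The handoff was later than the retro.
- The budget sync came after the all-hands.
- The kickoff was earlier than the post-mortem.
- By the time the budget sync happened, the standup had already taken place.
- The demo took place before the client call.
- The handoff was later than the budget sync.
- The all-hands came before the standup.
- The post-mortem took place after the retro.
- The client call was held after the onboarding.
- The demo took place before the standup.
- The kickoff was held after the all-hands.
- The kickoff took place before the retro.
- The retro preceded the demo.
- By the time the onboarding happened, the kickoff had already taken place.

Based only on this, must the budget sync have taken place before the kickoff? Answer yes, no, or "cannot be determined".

Tracing the constraints gives the kickoff → the retro → the demo → the standup → the budget sync, so the kickoff must come before the budget sync.
That means the budget sync cannot be before the kickoff.

no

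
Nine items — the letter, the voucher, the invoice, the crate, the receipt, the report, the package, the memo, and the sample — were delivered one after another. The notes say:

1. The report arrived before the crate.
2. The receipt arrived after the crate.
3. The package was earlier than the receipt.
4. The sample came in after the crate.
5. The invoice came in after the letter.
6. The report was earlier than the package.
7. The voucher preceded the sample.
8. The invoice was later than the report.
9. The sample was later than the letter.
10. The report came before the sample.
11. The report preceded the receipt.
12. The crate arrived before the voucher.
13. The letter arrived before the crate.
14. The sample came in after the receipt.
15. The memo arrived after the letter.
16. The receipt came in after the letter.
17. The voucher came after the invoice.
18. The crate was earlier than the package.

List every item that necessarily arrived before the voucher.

Directly stated before the voucher: the crate and the invoice.
The letter reaches the voucher via the letter → the crate → the voucher.
The report reaches the voucher via the report → the crate → the voucher.

the crate, the invoice, the letter, the report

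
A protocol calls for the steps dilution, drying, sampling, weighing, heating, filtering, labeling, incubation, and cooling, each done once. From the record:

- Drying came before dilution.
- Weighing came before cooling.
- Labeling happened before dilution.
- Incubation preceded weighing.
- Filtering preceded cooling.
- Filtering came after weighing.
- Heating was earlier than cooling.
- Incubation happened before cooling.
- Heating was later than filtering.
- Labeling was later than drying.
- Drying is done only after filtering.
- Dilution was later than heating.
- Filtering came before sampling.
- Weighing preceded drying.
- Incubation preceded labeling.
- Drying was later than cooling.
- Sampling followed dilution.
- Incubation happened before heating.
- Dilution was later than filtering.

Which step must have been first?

incubation

Incubation has a chain of constraints placing it before every other step, so incubation must be first.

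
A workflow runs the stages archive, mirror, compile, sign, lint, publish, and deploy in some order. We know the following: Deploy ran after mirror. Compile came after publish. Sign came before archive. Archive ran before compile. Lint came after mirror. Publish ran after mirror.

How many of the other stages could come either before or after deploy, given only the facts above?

5

Forced before deploy: mirror.
That leaves archive, compile, lint, publish, and sign with no forced order relative to deploy — 5.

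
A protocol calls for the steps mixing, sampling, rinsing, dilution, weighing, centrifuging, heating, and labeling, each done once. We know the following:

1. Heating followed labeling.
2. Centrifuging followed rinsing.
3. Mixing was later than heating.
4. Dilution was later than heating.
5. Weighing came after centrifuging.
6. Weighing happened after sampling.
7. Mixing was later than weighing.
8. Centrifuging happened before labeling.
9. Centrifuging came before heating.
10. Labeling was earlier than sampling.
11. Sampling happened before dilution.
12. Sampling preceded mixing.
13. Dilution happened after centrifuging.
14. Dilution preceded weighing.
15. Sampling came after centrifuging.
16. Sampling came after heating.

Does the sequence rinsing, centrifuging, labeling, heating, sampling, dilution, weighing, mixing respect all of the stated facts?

yes

Check each stated constraint against the proposed order — e.g. centrifuging is ahead of dilution; centrifuging is ahead of weighing. Every pair is in the required order; nothing is violated.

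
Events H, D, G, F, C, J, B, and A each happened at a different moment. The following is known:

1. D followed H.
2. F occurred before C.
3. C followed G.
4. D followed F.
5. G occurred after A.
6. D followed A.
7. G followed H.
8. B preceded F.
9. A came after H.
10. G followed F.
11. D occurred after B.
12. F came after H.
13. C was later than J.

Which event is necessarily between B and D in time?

Tracing the constraints gives B → F → D, so F sits after B and before D.
No other event is forced both after B and before D.

F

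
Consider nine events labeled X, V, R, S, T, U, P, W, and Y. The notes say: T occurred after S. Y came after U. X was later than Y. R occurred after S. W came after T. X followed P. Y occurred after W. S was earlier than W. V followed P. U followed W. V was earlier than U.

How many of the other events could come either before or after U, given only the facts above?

1

Forced before U: P, S, T, V, and W; forced after U: X and Y.
That leaves R with no forced order relative to U — 1.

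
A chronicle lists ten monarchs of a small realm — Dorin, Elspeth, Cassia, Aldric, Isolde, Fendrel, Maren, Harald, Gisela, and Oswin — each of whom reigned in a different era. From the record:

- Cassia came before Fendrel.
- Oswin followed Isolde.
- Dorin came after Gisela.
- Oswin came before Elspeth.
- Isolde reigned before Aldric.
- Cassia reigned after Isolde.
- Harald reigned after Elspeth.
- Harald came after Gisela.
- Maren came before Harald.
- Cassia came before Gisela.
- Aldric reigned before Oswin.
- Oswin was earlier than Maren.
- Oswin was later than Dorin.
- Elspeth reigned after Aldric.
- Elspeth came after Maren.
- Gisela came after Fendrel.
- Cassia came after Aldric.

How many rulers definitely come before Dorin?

Directly stated before Dorin: Gisela.
Aldric reaches Dorin via Aldric → Cassia → Gisela → Dorin.
Cassia reaches Dorin via Cassia → Gisela → Dorin.
Fendrel reaches Dorin via Fendrel → Gisela → Dorin.
Likewise Isolde reaches Dorin by chaining the stated constraints.
No chain forces Harald (or any of the others) ahead of Dorin.
That's Aldric, Cassia, Fendrel, Gisela, and Isolde — 5 in all.

5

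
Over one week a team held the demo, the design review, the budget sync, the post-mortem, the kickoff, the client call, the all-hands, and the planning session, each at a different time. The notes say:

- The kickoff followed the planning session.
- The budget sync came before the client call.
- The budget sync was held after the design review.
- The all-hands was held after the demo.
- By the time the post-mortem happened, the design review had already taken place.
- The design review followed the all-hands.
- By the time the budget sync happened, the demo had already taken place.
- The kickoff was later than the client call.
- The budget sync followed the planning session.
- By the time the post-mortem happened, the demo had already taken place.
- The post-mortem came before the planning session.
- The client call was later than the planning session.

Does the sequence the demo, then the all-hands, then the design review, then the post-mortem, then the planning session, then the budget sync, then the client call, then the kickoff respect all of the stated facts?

yes

Check each stated constraint against the proposed order — e.g. the planning session is ahead of the kickoff; the demo is ahead of the budget sync. Every pair is in the required order; nothing is violated.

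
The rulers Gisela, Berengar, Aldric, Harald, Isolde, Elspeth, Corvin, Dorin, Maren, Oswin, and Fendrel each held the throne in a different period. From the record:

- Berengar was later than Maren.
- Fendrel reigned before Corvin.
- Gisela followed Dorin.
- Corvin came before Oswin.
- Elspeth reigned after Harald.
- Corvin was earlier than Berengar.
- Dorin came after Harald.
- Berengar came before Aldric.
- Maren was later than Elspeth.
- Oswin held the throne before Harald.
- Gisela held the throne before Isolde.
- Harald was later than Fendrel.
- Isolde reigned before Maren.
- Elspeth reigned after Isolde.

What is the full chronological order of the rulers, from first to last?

Fendrel, Corvin, Oswin, Harald, Dorin, Gisela, Isolde, Elspeth, Maren, Berengar, Aldric

The constraints fix every adjacent pair, so only one ordering works:
Fendrel → Corvin → Oswin → Harald → Dorin → Gisela → Isolde → Elspeth → Maren → Berengar → Aldric.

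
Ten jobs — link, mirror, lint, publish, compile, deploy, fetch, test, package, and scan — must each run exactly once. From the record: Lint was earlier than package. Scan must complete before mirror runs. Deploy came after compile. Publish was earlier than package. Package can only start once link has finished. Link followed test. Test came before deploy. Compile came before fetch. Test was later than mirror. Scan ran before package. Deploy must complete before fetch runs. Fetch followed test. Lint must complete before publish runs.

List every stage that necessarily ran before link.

Directly stated before link: test.
Mirror reaches link via mirror → test → link.
Scan reaches link via scan → mirror → test → link.
No chain forces compile (or any of the others) ahead of link.

mirror, scan, test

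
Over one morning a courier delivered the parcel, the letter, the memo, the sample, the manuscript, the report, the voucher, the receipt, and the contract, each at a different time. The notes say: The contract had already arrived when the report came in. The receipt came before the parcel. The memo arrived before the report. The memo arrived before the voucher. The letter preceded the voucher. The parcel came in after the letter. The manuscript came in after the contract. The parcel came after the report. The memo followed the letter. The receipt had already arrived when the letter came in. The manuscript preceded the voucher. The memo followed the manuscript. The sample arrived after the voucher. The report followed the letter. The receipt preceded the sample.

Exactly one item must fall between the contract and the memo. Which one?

the manuscript

Tracing the constraints gives the contract → the manuscript → the memo, so the manuscript sits after the contract and before the memo.
No other item is forced both after the contract and before the memo.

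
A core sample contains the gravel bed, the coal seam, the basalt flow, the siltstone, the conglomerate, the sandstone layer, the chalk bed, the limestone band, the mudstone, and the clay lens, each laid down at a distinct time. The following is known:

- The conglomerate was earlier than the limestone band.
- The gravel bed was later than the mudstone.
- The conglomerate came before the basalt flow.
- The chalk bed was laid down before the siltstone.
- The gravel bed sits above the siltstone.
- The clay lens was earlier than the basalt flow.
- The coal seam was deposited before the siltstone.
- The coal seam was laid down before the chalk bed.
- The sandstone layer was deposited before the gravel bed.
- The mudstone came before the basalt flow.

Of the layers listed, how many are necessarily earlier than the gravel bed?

5

Directly stated before the gravel bed: the mudstone, the sandstone layer, and the siltstone.
The chalk bed reaches the gravel bed via the chalk bed → the siltstone → the gravel bed.
The coal seam reaches the gravel bed via the coal seam → the siltstone → the gravel bed.
No chain forces the basalt flow (or any of the others) ahead of the gravel bed.
That's the chalk bed, the coal seam, the mudstone, the sandstone layer, and the siltstone — 5 in all.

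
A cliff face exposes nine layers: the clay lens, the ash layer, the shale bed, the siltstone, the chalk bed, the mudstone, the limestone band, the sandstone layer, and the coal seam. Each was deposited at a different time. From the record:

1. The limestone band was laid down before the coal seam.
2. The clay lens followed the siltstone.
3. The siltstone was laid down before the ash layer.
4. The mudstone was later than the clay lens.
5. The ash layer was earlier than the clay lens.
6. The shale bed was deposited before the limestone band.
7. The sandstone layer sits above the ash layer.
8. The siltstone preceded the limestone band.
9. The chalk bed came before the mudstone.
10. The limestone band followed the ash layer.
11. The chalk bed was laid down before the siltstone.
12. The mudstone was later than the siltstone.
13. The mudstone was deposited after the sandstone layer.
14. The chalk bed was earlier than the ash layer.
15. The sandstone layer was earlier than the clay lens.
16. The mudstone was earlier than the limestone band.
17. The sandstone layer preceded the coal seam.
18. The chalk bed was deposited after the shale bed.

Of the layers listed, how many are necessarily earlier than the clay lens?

5

Directly stated before the clay lens: the ash layer, the sandstone layer, and the siltstone.
The chalk bed reaches the clay lens via the chalk bed → the ash layer → the clay lens.
The shale bed reaches the clay lens via the shale bed → the chalk bed → the ash layer → the clay lens.
That's the ash layer, the chalk bed, the sandstone layer, the shale bed, and the siltstone — 5 in all.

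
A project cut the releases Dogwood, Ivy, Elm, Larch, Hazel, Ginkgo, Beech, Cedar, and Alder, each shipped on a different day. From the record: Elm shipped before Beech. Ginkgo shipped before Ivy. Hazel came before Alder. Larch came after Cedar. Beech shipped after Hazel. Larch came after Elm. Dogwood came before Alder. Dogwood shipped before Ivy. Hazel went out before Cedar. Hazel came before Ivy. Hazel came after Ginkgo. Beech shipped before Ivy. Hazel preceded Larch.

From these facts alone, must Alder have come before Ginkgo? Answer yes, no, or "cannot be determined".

no

Tracing the constraints gives Ginkgo → Hazel → Alder, so Ginkgo must come before Alder.
That means Alder cannot be before Ginkgo.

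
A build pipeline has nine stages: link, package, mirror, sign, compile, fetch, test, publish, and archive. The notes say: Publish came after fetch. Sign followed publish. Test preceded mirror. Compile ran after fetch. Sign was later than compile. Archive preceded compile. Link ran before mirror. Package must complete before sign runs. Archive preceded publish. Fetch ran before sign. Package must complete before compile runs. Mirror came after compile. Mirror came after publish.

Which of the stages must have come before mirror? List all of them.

Directly stated before mirror: compile, link, publish, and test.
Archive reaches mirror via archive → compile → mirror.
Fetch reaches mirror via fetch → compile → mirror.
Package reaches mirror via package → compile → mirror.
No chain forces sign ahead of mirror.

archive, compile, fetch, link, package, publish, test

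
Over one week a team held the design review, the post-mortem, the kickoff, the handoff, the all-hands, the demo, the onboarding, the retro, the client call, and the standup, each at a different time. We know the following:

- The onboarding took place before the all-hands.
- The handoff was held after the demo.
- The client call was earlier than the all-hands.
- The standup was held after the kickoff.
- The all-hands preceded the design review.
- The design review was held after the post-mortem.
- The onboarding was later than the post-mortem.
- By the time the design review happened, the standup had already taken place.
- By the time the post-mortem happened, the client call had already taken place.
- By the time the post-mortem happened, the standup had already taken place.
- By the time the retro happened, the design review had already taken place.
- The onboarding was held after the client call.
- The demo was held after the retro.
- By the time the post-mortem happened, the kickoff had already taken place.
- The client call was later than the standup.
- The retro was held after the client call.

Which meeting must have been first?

the kickoff

The kickoff has a chain of constraints placing it before every other meeting, so the kickoff must be first.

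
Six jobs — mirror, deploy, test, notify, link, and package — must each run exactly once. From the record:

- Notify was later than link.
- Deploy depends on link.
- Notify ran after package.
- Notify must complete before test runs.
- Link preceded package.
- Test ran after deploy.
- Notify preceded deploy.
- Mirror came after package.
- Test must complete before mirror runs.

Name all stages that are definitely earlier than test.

deploy, link, notify, package

Directly stated before test: deploy and notify.
Link reaches test via link → deploy → test.
Package reaches test via package → notify → test.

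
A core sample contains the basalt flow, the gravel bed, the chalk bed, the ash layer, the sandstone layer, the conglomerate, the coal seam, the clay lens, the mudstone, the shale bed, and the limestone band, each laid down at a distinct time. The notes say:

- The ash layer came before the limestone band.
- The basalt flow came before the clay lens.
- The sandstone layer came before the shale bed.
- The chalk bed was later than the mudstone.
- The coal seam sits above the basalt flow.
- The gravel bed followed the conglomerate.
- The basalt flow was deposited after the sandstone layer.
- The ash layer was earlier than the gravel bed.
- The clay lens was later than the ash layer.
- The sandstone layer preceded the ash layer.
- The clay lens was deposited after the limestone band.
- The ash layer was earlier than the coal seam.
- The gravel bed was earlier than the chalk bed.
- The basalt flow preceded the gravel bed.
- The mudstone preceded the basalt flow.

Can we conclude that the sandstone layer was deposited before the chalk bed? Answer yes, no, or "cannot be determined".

yes

Chain the constraints: the sandstone layer → the basalt flow → the gravel bed → the chalk bed. Each link is directly stated, so the sandstone layer comes before the chalk bed.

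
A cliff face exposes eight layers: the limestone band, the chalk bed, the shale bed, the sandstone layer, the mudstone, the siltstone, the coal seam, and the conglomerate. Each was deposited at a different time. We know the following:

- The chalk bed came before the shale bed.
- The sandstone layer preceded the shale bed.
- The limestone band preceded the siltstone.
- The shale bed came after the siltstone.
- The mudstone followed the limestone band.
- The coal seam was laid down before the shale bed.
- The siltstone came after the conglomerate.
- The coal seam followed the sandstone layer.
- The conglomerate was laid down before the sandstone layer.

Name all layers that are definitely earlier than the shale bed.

Directly stated before the shale bed: the chalk bed, the coal seam, the sandstone layer, and the siltstone.
The conglomerate reaches the shale bed via the conglomerate → the siltstone → the shale bed.
The limestone band reaches the shale bed via the limestone band → the siltstone → the shale bed.
No chain forces the mudstone ahead of the shale bed.

the chalk bed, the coal seam, the conglomerate, the limestone band, the sandstone layer, the siltstone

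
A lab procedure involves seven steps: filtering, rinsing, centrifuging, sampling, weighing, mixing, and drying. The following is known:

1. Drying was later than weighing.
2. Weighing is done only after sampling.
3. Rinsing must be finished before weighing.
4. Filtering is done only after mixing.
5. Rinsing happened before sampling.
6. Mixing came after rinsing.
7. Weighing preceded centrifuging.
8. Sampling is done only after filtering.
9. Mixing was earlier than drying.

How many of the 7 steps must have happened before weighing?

Directly stated before weighing: rinsing and sampling.
Filtering reaches weighing via filtering → sampling → weighing.
Mixing reaches weighing via mixing → filtering → sampling → weighing.
No chain forces centrifuging (or any of the others) ahead of weighing.
That's filtering, mixing, rinsing, and sampling — 4 in all.

4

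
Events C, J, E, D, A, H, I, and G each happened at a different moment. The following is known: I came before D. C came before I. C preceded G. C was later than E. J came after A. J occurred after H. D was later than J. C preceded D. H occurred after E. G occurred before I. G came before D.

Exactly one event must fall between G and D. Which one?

I

Tracing the constraints gives G → I → D, so I sits after G and before D.
No other event is forced both after G and before D.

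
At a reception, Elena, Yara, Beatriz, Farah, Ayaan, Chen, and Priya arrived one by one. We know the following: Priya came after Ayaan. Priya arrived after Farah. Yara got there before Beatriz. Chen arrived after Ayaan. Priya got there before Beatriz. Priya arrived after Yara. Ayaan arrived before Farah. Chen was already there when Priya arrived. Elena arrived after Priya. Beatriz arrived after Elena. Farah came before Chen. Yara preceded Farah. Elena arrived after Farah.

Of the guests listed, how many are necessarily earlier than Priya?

4

Directly stated before Priya: Ayaan, Chen, Farah, and Yara.
No chain forces Elena (or any of the others) ahead of Priya.
That's Ayaan, Chen, Farah, and Yara — 4 in all.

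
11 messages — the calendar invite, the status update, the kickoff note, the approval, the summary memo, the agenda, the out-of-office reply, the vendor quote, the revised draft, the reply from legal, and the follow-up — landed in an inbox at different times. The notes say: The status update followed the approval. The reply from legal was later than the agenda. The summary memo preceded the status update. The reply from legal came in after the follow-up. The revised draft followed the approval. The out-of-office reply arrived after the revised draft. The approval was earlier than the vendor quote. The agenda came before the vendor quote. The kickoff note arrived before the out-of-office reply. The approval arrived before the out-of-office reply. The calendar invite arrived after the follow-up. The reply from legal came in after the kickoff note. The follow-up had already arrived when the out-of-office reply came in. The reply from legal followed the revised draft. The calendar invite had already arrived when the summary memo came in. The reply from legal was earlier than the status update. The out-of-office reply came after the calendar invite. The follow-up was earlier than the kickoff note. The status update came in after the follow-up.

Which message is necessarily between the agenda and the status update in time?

Tracing the constraints gives the agenda → the reply from legal → the status update, so the reply from legal sits after the agenda and before the status update.
No other message is forced both after the agenda and before the status update.

the reply from legal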